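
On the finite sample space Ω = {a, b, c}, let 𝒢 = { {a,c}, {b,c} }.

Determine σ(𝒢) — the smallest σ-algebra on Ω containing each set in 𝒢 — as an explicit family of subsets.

σ(𝒢) = { {}, {a}, {b}, {c}, {a,b}, {a,c}, {b,c}, Ω }

Derivation:
Begin from { {}, {a,c}, {b,c}, Ω } (that is, 𝒢 plus ∅ and Ω).
Pass 1 adds 2:
  {a}  = complement {b,c}
  {b}  = complement {a,c}
Pass 2: 1 new —
  {a,b}  = {b} ∪ {a}
Pass 3: 1 new —
  {c}  = complement {a,b}
After Pass 4 the family is unchanged; done.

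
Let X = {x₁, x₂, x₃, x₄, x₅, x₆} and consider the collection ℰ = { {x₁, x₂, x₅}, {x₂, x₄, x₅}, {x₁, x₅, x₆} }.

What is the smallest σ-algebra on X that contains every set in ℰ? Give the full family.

Initial family (5 sets): { {}, {x₁, x₂, x₅}, {x₁, x₅, x₆}, {x₂, x₄, x₅}, X }.
Iteration 1 adds 6:
  {x₁, x₃, x₆}  = X∖{x₂, x₄, x₅}
  {x₂, x₃, x₄}  = X∖{x₁, x₅, x₆}
  {x₃, x₄, x₆}  = X∖{x₁, x₂, x₅}
  {x₁, x₂, x₄, x₅}  = {x₁, x₂, x₅} ∪ {x₂, x₄, x₅}
  {x₁, x₂, x₅, x₆}  = {x₁, x₂, x₅} ∪ {x₁, x₅, x₆}
  {x₁, x₂, x₄, x₅, x₆}  = {x₁, x₅, x₆} ∪ {x₂, x₄, x₅}
  |family| = 11
Iteration 2: +12 →
  {x₃}  = X∖{x₁, x₂, x₄, x₅, x₆}
  {x₃, x₄}  = X∖{x₁, x₂, x₅, x₆}
  {x₃, x₆}  = X∖{x₁, x₂, x₄, x₅}
  {x₁, x₃, x₄, x₆}  = {x₁, x₃, x₆} ∪ {x₃, x₄, x₆}
  {x₁, x₃, x₅, x₆}  = {x₁, x₃, x₆} ∪ {x₁, x₅, x₆}
  {x₂, x₃, x₄, x₅}  = {x₂, x₃, x₄} ∪ {x₂, x₄, x₅}
  {x₂, x₃, x₄, x₆}  = {x₂, x₃, x₄} ∪ {x₃, x₄, x₆}
  {x₁, x₂, x₃, x₄, x₅}  = {x₂, x₃, x₄} ∪ {x₁, x₂, x₄, x₅}
  {x₁, x₂, x₃, x₄, x₆}  = {x₂, x₃, x₄} ∪ {x₁, x₃, x₆}
  {x₁, x₂, x₃, x₅, x₆}  = {x₁, x₃, x₆} ∪ {x₁, x₂, x₅}
  {x₁, x₃, x₄, x₅, x₆}  = {x₁, x₅, x₆} ∪ {x₃, x₄, x₆}
  {x₂, x₃, x₄, x₅, x₆}  = {x₃, x₄, x₆} ∪ {x₂, x₄, x₅}
  |family| = 23
Iteration 3 adds 10:
  {x₁}  = X∖{x₂, x₃, x₄, x₅, x₆}
  {x₂}  = X∖{x₁, x₃, x₄, x₅, x₆}
  {x₄}  = X∖{x₁, x₂, x₃, x₅, x₆}
  {x₅}  = X∖{x₁, x₂, x₃, x₄, x₆}
  {x₆}  = X∖{x₁, x₂, x₃, x₄, x₅}
  {x₁, x₅}  = X∖{x₂, x₃, x₄, x₆}
  {x₁, x₆}  = X∖{x₂, x₃, x₄, x₅}
  {x₂, x₄}  = X∖{x₁, x₃, x₅, x₆}
  {x₂, x₅}  = X∖{x₁, x₃, x₄, x₆}
  {x₁, x₂, x₃, x₅}  = {x₃} ∪ {x₁, x₂, x₅}
  |family| = 33
Iteration 4. New:
  {x₁, x₂}  = {x₁} ∪ {x₂}
  {x₁, x₃}  = {x₁} ∪ {x₃}
  {x₁, x₄}  = {x₁} ∪ {x₄}
  {x₂, x₃}  = {x₂} ∪ {x₃}
  {x₂, x₆}  = {x₂} ∪ {x₆}
  {x₃, x₅}  = {x₅} ∪ {x₃}
  {x₄, x₅}  = {x₅} ∪ {x₄}
  {x₄, x₆}  = X∖{x₁, x₂, x₃, x₅}
  {x₅, x₆}  = {x₆} ∪ {x₅}
  {x₁, x₂, x₄}  = {x₁} ∪ {x₂, x₄}
  {x₁, x₂, x₆}  = {x₁, x₆} ∪ {x₂}
  {x₁, x₃, x₄}  = {x₃, x₄} ∪ {x₁}
  {x₁, x₃, x₅}  = {x₃} ∪ {x₁, x₅}
  {x₁, x₄, x₅}  = {x₁, x₅} ∪ {x₄}
  {x₁, x₄, x₆}  = {x₁, x₆} ∪ {x₄}
  {x₂, x₃, x₅}  = {x₂, x₅} ∪ {x₃}
  {x₂, x₃, x₆}  = {x₂} ∪ {x₃, x₆}
  {x₂, x₄, x₆}  = {x₆} ∪ {x₂, x₄}
  {x₂, x₅, x₆}  = {x₂, x₅} ∪ {x₆}
  {x₃, x₄, x₅}  = {x₃, x₄} ∪ {x₅}
  {x₃, x₅, x₆}  = {x₅} ∪ {x₃, x₆}
  {x₁, x₂, x₃, x₄}  = {x₁} ∪ {x₂, x₃, x₄}
  {x₁, x₂, x₃, x₆}  = {x₁, x₃, x₆} ∪ {x₂}
  {x₁, x₂, x₄, x₆}  = {x₁, x₆} ∪ {x₂, x₄}
  {x₁, x₃, x₄, x₅}  = {x₃, x₄} ∪ {x₁, x₅}
  {x₁, x₄, x₅, x₆}  = {x₁, x₅, x₆} ∪ {x₄}
  {x₂, x₃, x₅, x₆}  = {x₂, x₅} ∪ {x₃, x₆}
  {x₂, x₄, x₅, x₆}  = {x₆} ∪ {x₂, x₄, x₅}
  {x₃, x₄, x₅, x₆}  = {x₅} ∪ {x₃, x₄, x₆}
  |family| = 62
Iteration 5: 2 new —
  {x₁, x₂, x₃}  = {x₂} ∪ {x₁, x₃}
  {x₄, x₅, x₆}  = {x₅, x₆} ∪ {x₄, x₅}
  |family| = 64
Iteration 6: no new sets; the family is a σ-algebra.

|σ(ℰ)| = 64.  σ(ℰ) = { {}, {x₁}, {x₂}, {x₃}, {x₄}, {x₅}, {x₆}, {x₁, x₂}, {x₁, x₃}, {x₁, x₄}, {x₁, x₅}, {x₁, x₆}, {x₂, x₃}, {x₂, x₄}, {x₂, x₅}, {x₂, x₆}, {x₃, x₄}, {x₃, x₅}, {x₃, x₆}, {x₄, x₅}, {x₄, x₆}, {x₅, x₆}, {x₁, x₂, x₃}, {x₁, x₂, x₄}, {x₁, x₂, x₅}, {x₁, x₂, x₆}, {x₁, x₃, x₄}, {x₁, x₃, x₅}, {x₁, x₃, x₆}, {x₁, x₄, x₅}, {x₁, x₄, x₆}, {x₁, x₅, x₆}, {x₂, x₃, x₄}, {x₂, x₃, x₅}, {x₂, x₃, x₆}, {x₂, x₄, x₅}, {x₂, x₄, x₆}, {x₂, x₅, x₆}, {x₃, x₄, x₅}, {x₃, x₄, x₆}, {x₃, x₅, x₆}, {x₄, x₅, x₆}, {x₁, x₂, x₃, x₄}, {x₁, x₂, x₃, x₅}, {x₁, x₂, x₃, x₆}, {x₁, x₂, x₄, x₅}, {x₁, x₂, x₄, x₆}, {x₁, x₂, x₅, x₆}, {x₁, x₃, x₄, x₅}, {x₁, x₃, x₄, x₆}, {x₁, x₃, x₅, x₆}, {x₁, x₄, x₅, x₆}, {x₂, x₃, x₄, x₅}, {x₂, x₃, x₄, x₆}, {x₂, x₃, x₅, x₆}, {x₂, x₄, x₅, x₆}, {x₃, x₄, x₅, x₆}, {x₁, x₂, x₃, x₄, x₅}, {x₁, x₂, x₃, x₄, x₆}, {x₁, x₂, x₃, x₅, x₆}, {x₁, x₂, x₄, x₅, x₆}, {x₁, x₃, x₄, x₅, x₆}, {x₂, x₃, x₄, x₅, x₆}, X }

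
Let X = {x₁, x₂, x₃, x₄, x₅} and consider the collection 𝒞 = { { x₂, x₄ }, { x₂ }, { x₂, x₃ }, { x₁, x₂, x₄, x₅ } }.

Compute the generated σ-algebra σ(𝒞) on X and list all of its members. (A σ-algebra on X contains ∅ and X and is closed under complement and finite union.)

Begin from { {  }, { x₂ }, { x₂, x₃ }, { x₂, x₄ }, { x₁, x₂, x₄, x₅ }, X } (that is, 𝒞 plus ∅ and X).
Iteration 1: +5 →
  { x₃ }  = complement { x₁, x₂, x₄, x₅ }
  { x₁, x₃, x₅ }  = complement { x₂, x₄ }
  { x₁, x₄, x₅ }  = complement { x₂, x₃ }
  { x₂, x₃, x₄ }  = { x₂, x₃ } ∪ { x₂, x₄ }
  { x₁, x₃, x₄, x₅ }  = complement { x₂ }
  — 11 sets.
Iteration 2: 2 new —
  { x₁, x₅ }  = complement { x₂, x₃, x₄ }
  { x₁, x₂, x₃, x₅ }  = { x₁, x₃, x₅ } ∪ { x₂ }
  — 13 sets.
Iteration 3: +2 →
  { x₄ }  = complement { x₁, x₂, x₃, x₅ }
  { x₁, x₂, x₅ }  = { x₁, x₅ } ∪ { x₂ }
  — 15 sets.
Iteration 4: +1 →
  { x₃, x₄ }  = complement { x₁, x₂, x₅ }
  — 16 sets.
Iteration 5: no new sets; the family is a σ-algebra.

σ(𝒞) = { {  }, { x₂ }, { x₃ }, { x₄ }, { x₁, x₅ }, { x₂, x₃ }, { x₂, x₄ }, { x₃, x₄ }, { x₁, x₂, x₅ }, { x₁, x₃, x₅ }, { x₁, x₄, x₅ }, { x₂, x₃, x₄ }, { x₁, x₂, x₃, x₅ }, { x₁, x₂, x₄, x₅ }, { x₁, x₃, x₄, x₅ }, X }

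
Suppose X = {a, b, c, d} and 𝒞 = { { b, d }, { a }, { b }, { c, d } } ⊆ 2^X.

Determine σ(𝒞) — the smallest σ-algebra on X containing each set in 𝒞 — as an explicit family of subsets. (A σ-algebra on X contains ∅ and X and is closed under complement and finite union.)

Answer: σ(𝒞) = { ∅, { a }, { b }, { c }, { d }, { a, b }, { a, c }, { a, d }, { b, c }, { b, d }, { c, d }, { a, b, c }, { a, b, d }, { a, c, d }, { b, c, d }, X }

Trace:
Initial family (6 sets): { ∅, { a }, { b }, { b, d }, { c, d }, X }.
Step 1: +5 →
  { a, b }  = ᶜ of { c, d }
  { a, c }  = ᶜ of { b, d }
  { a, b, d }  = { b, d } ∪ { a }
  { a, c, d }  = ᶜ of { b }
  { b, c, d }  = ᶜ of { a }
  — 11 sets.
Step 2. New:
  { c }  = ᶜ of { a, b, d }
  { a, b, c }  = { a, b } ∪ { a, c }
  — 13 sets.
Step 3 (2 new):
  { d }  = ᶜ of { a, b, c }
  { b, c }  = { c } ∪ { b }
  — 15 sets.
Step 4. New:
  { a, d }  = ᶜ of { b, c }
  — 16 sets.
Step 5: already closed under ᶜ and ∪.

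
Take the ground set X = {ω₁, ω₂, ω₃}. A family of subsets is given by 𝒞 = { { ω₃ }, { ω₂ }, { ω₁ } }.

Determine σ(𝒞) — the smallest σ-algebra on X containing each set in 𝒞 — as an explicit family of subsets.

σ(𝒞) (8 sets): { ∅, { ω₁ }, { ω₂ }, { ω₃ }, { ω₁, ω₂ }, { ω₁, ω₃ }, { ω₂, ω₃ }, X }

Working:
Start: 𝒞 ∪ {∅, X} = { ∅, { ω₁ }, { ω₂ }, { ω₃ }, X }.
Iteration 1 adds 3:
  { ω₁, ω₂ }  = { ω₃ }ᶜ
  { ω₁, ω₃ }  = { ω₂ }ᶜ
  { ω₂, ω₃ }  = { ω₁ }ᶜ
  [8 total]
Iteration 2: stable.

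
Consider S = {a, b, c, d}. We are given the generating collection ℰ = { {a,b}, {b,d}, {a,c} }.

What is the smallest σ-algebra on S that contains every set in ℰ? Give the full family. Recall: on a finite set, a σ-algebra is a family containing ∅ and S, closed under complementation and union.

Begin from { ∅, {a,b}, {a,c}, {b,d}, S } (that is, ℰ plus ∅ and S).
Pass 1 adds 3:
  {c,d}  = {a,b}ᶜ
  {a,b,c}  = {a,b} ∪ {a,c}
  {a,b,d}  = {a,b} ∪ {b,d}
Pass 2 (4 new):
  {c}  = {a,b,d}ᶜ
  {d}  = {a,b,c}ᶜ
  {a,c,d}  = {c,d} ∪ {a,c}
  {b,c,d}  = {c,d} ∪ {b,d}
Pass 3. New:
  {a}  = {b,c,d}ᶜ
  {b}  = {a,c,d}ᶜ
Pass 4 adds 2:
  {a,d}  = {d} ∪ {a}
  {b,c}  = {c} ∪ {b}
Pass 5 adds nothing — fixpoint reached.

σ(ℰ) = { ∅, {a}, {b}, {c}, {d}, {a,b}, {a,c}, {a,d}, {b,c}, {b,d}, {c,d}, {a,b,c}, {a,b,d}, {a,c,d}, {b,c,d}, S }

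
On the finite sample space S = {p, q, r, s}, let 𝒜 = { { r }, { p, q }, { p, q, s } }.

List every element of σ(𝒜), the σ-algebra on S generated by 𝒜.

Answer: σ(𝒜) = { ∅, { r }, { s }, { p, q }, { r, s }, { p, q, r }, { p, q, s }, S }

Trace:
Begin from { ∅, { r }, { p, q }, { p, q, s }, S } (that is, 𝒜 plus ∅ and S).
Step 1: 2 new —
  { r, s }  = S∖{ p, q }
  { p, q, r }  = { r } ∪ { p, q }
  |family| = 7
Step 2. New:
  { s }  = S∖{ p, q, r }
  |family| = 8
Step 3: stable.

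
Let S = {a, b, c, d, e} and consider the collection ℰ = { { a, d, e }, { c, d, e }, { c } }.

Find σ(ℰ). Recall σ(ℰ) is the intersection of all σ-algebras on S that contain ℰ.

σ(ℰ) (16 sets): { {  }, { a }, { b }, { c }, { a, b }, { a, c }, { b, c }, { d, e }, { a, b, c }, { a, d, e }, { b, d, e }, { c, d, e }, { a, b, d, e }, { a, c, d, e }, { b, c, d, e }, S }

Derivation:
Take S₀ = ℰ ∪ {∅, S} = { {  }, { c }, { a, d, e }, { c, d, e }, S }.
Pass 1. New:
  { a, b }  = ᶜ of { c, d, e }
  { b, c }  = ᶜ of { a, d, e }
  { a, b, d, e }  = ᶜ of { c }
  { a, c, d, e }  = { a, d, e } ∪ { c }
Pass 2: 3 new —
  { b }  = ᶜ of { a, c, d, e }
  { a, b, c }  = { a, b } ∪ { c }
  { b, c, d, e }  = { c, d, e } ∪ { b, c }
Pass 3: +2 →
  { a }  = ᶜ of { b, c, d, e }
  { d, e }  = ᶜ of { a, b, c }
Pass 4 (2 new):
  { a, c }  = { c } ∪ { a }
  { b, d, e }  = { d, e } ∪ { b }
Pass 5: closed — nothing new.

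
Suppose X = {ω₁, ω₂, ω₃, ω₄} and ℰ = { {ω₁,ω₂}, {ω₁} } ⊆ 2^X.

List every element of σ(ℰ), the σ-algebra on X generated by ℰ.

Seed the family with ℰ together with ∅ and X: { {}, {ω₁}, {ω₁,ω₂}, X }.
Iteration 1 (2 new):
  {ω₃,ω₄}  = X∖{ω₁,ω₂}
  {ω₂,ω₃,ω₄}  = X∖{ω₁}
Iteration 2 (1 new):
  {ω₁,ω₃,ω₄}  = {ω₃,ω₄} ∪ {ω₁}
Iteration 3. New:
  {ω₂}  = X∖{ω₁,ω₃,ω₄}
Iteration 4: already closed under ᶜ and ∪.

Therefore σ(ℰ) = { {}, {ω₁}, {ω₂}, {ω₁,ω₂}, {ω₃,ω₄}, {ω₁,ω₃,ω₄}, {ω₂,ω₃,ω₄}, X } (|σ(ℰ)| = 8).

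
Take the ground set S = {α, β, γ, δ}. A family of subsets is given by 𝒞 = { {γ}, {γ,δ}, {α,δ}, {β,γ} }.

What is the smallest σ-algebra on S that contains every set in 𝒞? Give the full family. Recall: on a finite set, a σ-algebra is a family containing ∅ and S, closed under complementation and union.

Take S₀ = 𝒞 ∪ {∅, S} = { ∅, {γ}, {α,δ}, {β,γ}, {γ,δ}, S }.
Pass 1 adds 4:
  {α,β}  = complement {γ,δ}
  {α,β,δ}  = complement {γ}
  {α,γ,δ}  = {γ} ∪ {α,δ}
  {β,γ,δ}  = {γ,δ} ∪ {β,γ}
Pass 2 (3 new):
  {α}  = complement {β,γ,δ}
  {β}  = complement {α,γ,δ}
  {α,β,γ}  = {α,β} ∪ {γ}
Pass 3: 2 new —
  {δ}  = complement {α,β,γ}
  {α,γ}  = {γ} ∪ {α}
Pass 4: 1 new —
  {β,δ}  = complement {α,γ}
Pass 5 adds nothing — fixpoint reached.

Therefore σ(𝒞) = { ∅, {α}, {β}, {γ}, {δ}, {α,β}, {α,γ}, {α,δ}, {β,γ}, {β,δ}, {γ,δ}, {α,β,γ}, {α,β,δ}, {α,γ,δ}, {β,γ,δ}, S } (|σ(𝒞)| = 16).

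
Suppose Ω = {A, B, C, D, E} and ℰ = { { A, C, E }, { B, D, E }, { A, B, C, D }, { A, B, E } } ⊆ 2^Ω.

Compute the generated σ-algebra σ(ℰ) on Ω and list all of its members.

Answer: σ(ℰ) = { {  }, { A }, { B }, { C }, { D }, { E }, { A, B }, { A, C }, { A, D }, { A, E }, { B, C }, { B, D }, { B, E }, { C, D }, { C, E }, { D, E }, { A, B, C }, { A, B, D }, { A, B, E }, { A, C, D }, { A, C, E }, { A, D, E }, { B, C, D }, { B, C, E }, { B, D, E }, { C, D, E }, { A, B, C, D }, { A, B, C, E }, { A, B, D, E }, { A, C, D, E }, { B, C, D, E }, Ω }

Check:
Begin from { {  }, { A, B, E }, { A, C, E }, { B, D, E }, { A, B, C, D }, Ω } (that is, ℰ plus ∅ and Ω).
Iteration 1: +6 →
  { E }  = complement { A, B, C, D }
  { A, C }  = complement { B, D, E }
  { B, D }  = complement { A, C, E }
  { C, D }  = complement { A, B, E }
  { A, B, C, E }  = { A, B, E } ∪ { A, C, E }
  { A, B, D, E }  = { A, B, E } ∪ { B, D, E }
  |family| = 12
Iteration 2 adds 7:
  { C }  = complement { A, B, D, E }
  { D }  = complement { A, B, C, E }
  { A, C, D }  = { C, D } ∪ { A, C }
  { B, C, D }  = { C, D } ∪ { B, D }
  { C, D, E }  = { C, D } ∪ { E }
  { A, C, D, E }  = { C, D } ∪ { A, C, E }
  { B, C, D, E }  = { C, D } ∪ { B, D, E }
  |family| = 19
Iteration 3 adds 7:
  { A }  = complement { B, C, D, E }
  { B }  = complement { A, C, D, E }
  { A, B }  = complement { C, D, E }
  { A, E }  = complement { B, C, D }
  { B, E }  = complement { A, C, D }
  { C, E }  = { E } ∪ { C }
  { D, E }  = { E } ∪ { D }
  |family| = 26
Iteration 4 (6 new):
  { A, D }  = { D } ∪ { A }
  { B, C }  = { B } ∪ { C }
  { A, B, C }  = complement { D, E }
  { A, B, D }  = complement { C, E }
  { A, D, E }  = { D, E } ∪ { A, E }
  { B, C, E }  = { B, E } ∪ { C }
  |family| = 32
After Iteration 5 the family is unchanged; done.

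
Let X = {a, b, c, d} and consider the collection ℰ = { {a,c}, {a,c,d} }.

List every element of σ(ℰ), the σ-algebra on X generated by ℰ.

Answer: σ(ℰ) = { ∅, {b}, {d}, {a,c}, {b,d}, {a,b,c}, {a,c,d}, X }

Trace:
Seed the family with ℰ together with ∅ and X: { ∅, {a,c}, {a,c,d}, X }.
Pass 1 (2 new):
  {b}  = X∖{a,c,d}
  {b,d}  = X∖{a,c}
Pass 2: +1 →
  {a,b,c}  = {a,c} ∪ {b}
Pass 3: 1 new —
  {d}  = X∖{a,b,c}
Pass 4: closed — nothing new.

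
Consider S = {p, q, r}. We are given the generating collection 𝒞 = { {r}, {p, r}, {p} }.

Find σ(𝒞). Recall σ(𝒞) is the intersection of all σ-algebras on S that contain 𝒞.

Start: 𝒞 ∪ {∅, S} = { {}, {p}, {r}, {p, r}, S }.
Round 1 adds 3:
  {q}  = {p, r}ᶜ
  {p, q}  = {r}ᶜ
  {q, r}  = {p}ᶜ
  [8 total]
Round 2 adds nothing — fixpoint reached.

Hence σ(𝒞) has 8 members: { {}, {p}, {q}, {r}, {p, q}, {p, r}, {q, r}, S }.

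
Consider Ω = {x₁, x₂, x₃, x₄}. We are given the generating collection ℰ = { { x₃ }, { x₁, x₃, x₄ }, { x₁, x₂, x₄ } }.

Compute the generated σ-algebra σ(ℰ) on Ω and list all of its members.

Take S₀ = ℰ ∪ {∅, Ω} = { {  }, { x₃ }, { x₁, x₂, x₄ }, { x₁, x₃, x₄ }, Ω }.
Pass 1: 1 new —
  { x₂ }  = complement { x₁, x₃, x₄ }
  (now 6)
Pass 2 (1 new):
  { x₂, x₃ }  = { x₃ } ∪ { x₂ }
  (now 7)
Pass 3. New:
  { x₁, x₄ }  = complement { x₂, x₃ }
  (now 8)
Pass 4: no new sets; the family is a σ-algebra.

Therefore σ(ℰ) = { {  }, { x₂ }, { x₃ }, { x₁, x₄ }, { x₂, x₃ }, { x₁, x₂, x₄ }, { x₁, x₃, x₄ }, Ω } (|σ(ℰ)| = 8).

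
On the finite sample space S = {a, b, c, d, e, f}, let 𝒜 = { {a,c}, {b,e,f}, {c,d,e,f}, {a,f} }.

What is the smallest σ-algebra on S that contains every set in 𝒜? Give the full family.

|σ(𝒜)| = 64.  σ(𝒜) = { {}, {a}, {b}, {c}, {d}, {e}, {f}, {a,b}, {a,c}, {a,d}, {a,e}, {a,f}, {b,c}, {b,d}, {b,e}, {b,f}, {c,d}, {c,e}, {c,f}, {d,e}, {d,f}, {e,f}, {a,b,c}, {a,b,d}, {a,b,e}, {a,b,f}, {a,c,d}, {a,c,e}, {a,c,f}, {a,d,e}, {a,d,f}, {a,e,f}, {b,c,d}, {b,c,e}, {b,c,f}, {b,d,e}, {b,d,f}, {b,e,f}, {c,d,e}, {c,d,f}, {c,e,f}, {d,e,f}, {a,b,c,d}, {a,b,c,e}, {a,b,c,f}, {a,b,d,e}, {a,b,d,f}, {a,b,e,f}, {a,c,d,e}, {a,c,d,f}, {a,c,e,f}, {a,d,e,f}, {b,c,d,e}, {b,c,d,f}, {b,c,e,f}, {b,d,e,f}, {c,d,e,f}, {a,b,c,d,e}, {a,b,c,d,f}, {a,b,c,e,f}, {a,b,d,e,f}, {a,c,d,e,f}, {b,c,d,e,f}, S }

Check:
Begin from { {}, {a,c}, {a,f}, {b,e,f}, {c,d,e,f}, S } (that is, 𝒜 plus ∅ and S).
Iteration 1. New:
  {a,b}  = {c,d,e,f}ᶜ
  {a,c,d}  = {b,e,f}ᶜ
  {a,c,f}  = {a,c} ∪ {a,f}
  {a,b,e,f}  = {a,f} ∪ {b,e,f}
  {b,c,d,e}  = {a,f}ᶜ
  {b,d,e,f}  = {a,c}ᶜ
  {a,b,c,e,f}  = {a,c} ∪ {b,e,f}
  {a,c,d,e,f}  = {a,c} ∪ {c,d,e,f}
  {b,c,d,e,f}  = {c,d,e,f} ∪ {b,e,f}
  (now 15)
Iteration 2 adds 12:
  {a}  = {b,c,d,e,f}ᶜ
  {b}  = {a,c,d,e,f}ᶜ
  {d}  = {a,b,c,e,f}ᶜ
  {c,d}  = {a,b,e,f}ᶜ
  {a,b,c}  = {a,b} ∪ {a,c}
  {a,b,f}  = {a,b} ∪ {a,f}
  {b,d,e}  = {a,c,f}ᶜ
  {a,b,c,d}  = {a,b} ∪ {a,c,d}
  {a,b,c,f}  = {a,b} ∪ {a,c,f}
  {a,c,d,f}  = {a,c,f} ∪ {a,c,d}
  {a,b,c,d,e}  = {a,b} ∪ {b,c,d,e}
  {a,b,d,e,f}  = {a,b} ∪ {b,d,e,f}
  (now 27)
Iteration 3: +15 →
  {c}  = {a,b,d,e,f}ᶜ
  {f}  = {a,b,c,d,e}ᶜ
  {a,d}  = {d} ∪ {a}
  {b,d}  = {b} ∪ {d}
  {b,e}  = {a,c,d,f}ᶜ
  {d,e}  = {a,b,c,f}ᶜ
  {e,f}  = {a,b,c,d}ᶜ
  {a,b,d}  = {a,b} ∪ {d}
  {a,d,f}  = {a,f} ∪ {d}
  {b,c,d}  = {c,d} ∪ {b}
  {c,d,e}  = {a,b,f}ᶜ
  {d,e,f}  = {a,b,c}ᶜ
  {a,b,d,e}  = {b,d,e} ∪ {a,b}
  {a,b,d,f}  = {d} ∪ {a,b,f}
  {a,b,c,d,f}  = {c,d} ∪ {a,b,c,f}
  (now 42)
Iteration 4 (19 new):
  {e}  = {a,b,c,d,f}ᶜ
  {b,c}  = {b} ∪ {c}
  {b,f}  = {b} ∪ {f}
  {c,e}  = {a,b,d,f}ᶜ
  {c,f}  = {a,b,d,e}ᶜ
  {d,f}  = {d} ∪ {f}
  {a,b,e}  = {a,b} ∪ {b,e}
  {a,d,e}  = {d,e} ∪ {a}
  {a,e,f}  = {b,c,d}ᶜ
  {b,c,e}  = {a,d,f}ᶜ
  {b,d,f}  = {b,d} ∪ {f}
  {c,d,f}  = {c,d} ∪ {f}
  {c,e,f}  = {a,b,d}ᶜ
  {a,b,c,e}  = {a,c} ∪ {b,e}
  {a,c,d,e}  = {d,e} ∪ {a,c}
  {a,c,e,f}  = {b,d}ᶜ
  {a,d,e,f}  = {a,f} ∪ {d,e}
  {b,c,d,f}  = {b,c,d} ∪ {f}
  {b,c,e,f}  = {a,d}ᶜ
  (now 61)
Iteration 5. New:
  {a,e}  = {b,c,d,f}ᶜ
  {a,c,e}  = {b,d,f}ᶜ
  {b,c,f}  = {a,d,e}ᶜ
  (now 64)
After Iteration 6 the family is unchanged; done.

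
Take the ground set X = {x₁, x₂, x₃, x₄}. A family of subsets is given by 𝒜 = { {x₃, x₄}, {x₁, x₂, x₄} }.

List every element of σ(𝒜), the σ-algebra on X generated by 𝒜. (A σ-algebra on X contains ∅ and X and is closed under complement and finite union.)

|σ(𝒜)| = 8.  σ(𝒜) = { ∅, {x₃}, {x₄}, {x₁, x₂}, {x₃, x₄}, {x₁, x₂, x₃}, {x₁, x₂, x₄}, X }

Derivation:
Start: 𝒜 ∪ {∅, X} = { ∅, {x₃, x₄}, {x₁, x₂, x₄}, X }.
Iteration 1: +2 →
  {x₃}  = ᶜ of {x₁, x₂, x₄}
  {x₁, x₂}  = ᶜ of {x₃, x₄}
  (now 6)
Iteration 2: 1 new —
  {x₁, x₂, x₃}  = {x₃} ∪ {x₁, x₂}
  (now 7)
Iteration 3. New:
  {x₄}  = ᶜ of {x₁, x₂, x₃}
  (now 8)
Iteration 4: already closed under ᶜ and ∪.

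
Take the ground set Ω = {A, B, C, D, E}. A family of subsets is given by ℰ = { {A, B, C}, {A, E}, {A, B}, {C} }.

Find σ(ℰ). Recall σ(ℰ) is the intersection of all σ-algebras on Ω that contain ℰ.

Answer: σ(ℰ) = { ∅, {A}, {B}, {C}, {D}, {E}, {A, B}, {A, C}, {A, D}, {A, E}, {B, C}, {B, D}, {B, E}, {C, D}, {C, E}, {D, E}, {A, B, C}, {A, B, D}, {A, B, E}, {A, C, D}, {A, C, E}, {A, D, E}, {B, C, D}, {B, C, E}, {B, D, E}, {C, D, E}, {A, B, C, D}, {A, B, C, E}, {A, B, D, E}, {A, C, D, E}, {B, C, D, E}, Ω }

Check:
Start: ℰ ∪ {∅, Ω} = { ∅, {C}, {A, B}, {A, E}, {A, B, C}, Ω }.
Round 1: +7 →
  {D, E}  = Ω∖{A, B, C}
  {A, B, E}  = {A, B} ∪ {A, E}
  {A, C, E}  = {C} ∪ {A, E}
  {B, C, D}  = Ω∖{A, E}
  {C, D, E}  = Ω∖{A, B}
  {A, B, C, E}  = {A, B, C} ∪ {A, E}
  {A, B, D, E}  = Ω∖{C}
  |family| = 13
Round 2: +7 →
  {D}  = Ω∖{A, B, C, E}
  {B, D}  = Ω∖{A, C, E}
  {C, D}  = Ω∖{A, B, E}
  {A, D, E}  = {D, E} ∪ {A, E}
  {A, B, C, D}  = {A, B, C} ∪ {B, C, D}
  {A, C, D, E}  = {C, D, E} ∪ {A, C, E}
  {B, C, D, E}  = {C, D, E} ∪ {B, C, D}
  |family| = 20
Round 3 (6 new):
  {A}  = Ω∖{B, C, D, E}
  {B}  = Ω∖{A, C, D, E}
  {E}  = Ω∖{A, B, C, D}
  {B, C}  = Ω∖{A, D, E}
  {A, B, D}  = {B, D} ∪ {A, B}
  {B, D, E}  = {D, E} ∪ {B, D}
  |family| = 26
Round 4: +6 →
  {A, C}  = Ω∖{B, D, E}
  {A, D}  = {D} ∪ {A}
  {B, E}  = {B} ∪ {E}
  {C, E}  = Ω∖{A, B, D}
  {A, C, D}  = {C, D} ∪ {A}
  {B, C, E}  = {E} ∪ {B, C}
  |family| = 32
Round 5 adds nothing — fixpoint reached.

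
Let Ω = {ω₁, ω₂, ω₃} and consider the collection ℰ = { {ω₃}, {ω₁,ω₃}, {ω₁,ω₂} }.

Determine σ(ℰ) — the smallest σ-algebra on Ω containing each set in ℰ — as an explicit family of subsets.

Begin from { ∅, {ω₃}, {ω₁,ω₂}, {ω₁,ω₃}, Ω } (that is, ℰ plus ∅ and Ω).
Step 1 (1 new):
  {ω₂}  = Ω∖{ω₁,ω₃}
  [6 total]
Step 2. New:
  {ω₂,ω₃}  = {ω₃} ∪ {ω₂}
  [7 total]
Step 3: 1 new —
  {ω₁}  = Ω∖{ω₂,ω₃}
  [8 total]
Step 4: stable.

Therefore σ(ℰ) = { ∅, {ω₁}, {ω₂}, {ω₃}, {ω₁,ω₂}, {ω₁,ω₃}, {ω₂,ω₃}, Ω } (|σ(ℰ)| = 8).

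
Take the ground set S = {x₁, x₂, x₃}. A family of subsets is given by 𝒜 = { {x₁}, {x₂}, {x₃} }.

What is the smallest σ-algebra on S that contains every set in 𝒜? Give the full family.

|σ(𝒜)| = 8.  σ(𝒜) = { ∅, {x₁}, {x₂}, {x₃}, {x₁,x₂}, {x₁,x₃}, {x₂,x₃}, S }

Trace:
Start: 𝒜 ∪ {∅, S} = { ∅, {x₁}, {x₂}, {x₃}, S }.
Pass 1. New:
  {x₁,x₂}  = S∖{x₃}
  {x₁,x₃}  = S∖{x₂}
  {x₂,x₃}  = S∖{x₁}
  |family| = 8
Pass 2: no new sets; the family is a σ-algebra.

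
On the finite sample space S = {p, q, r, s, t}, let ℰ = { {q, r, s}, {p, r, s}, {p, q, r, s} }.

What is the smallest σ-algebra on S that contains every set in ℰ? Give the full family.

σ(ℰ) = { {}, {p}, {q}, {t}, {p, q}, {p, t}, {q, t}, {r, s}, {p, q, t}, {p, r, s}, {q, r, s}, {r, s, t}, {p, q, r, s}, {p, r, s, t}, {q, r, s, t}, S }

Check:
Begin from { {}, {p, r, s}, {q, r, s}, {p, q, r, s}, S } (that is, ℰ plus ∅ and S).
Pass 1: +3 →
  {t}  = complement {p, q, r, s}
  {p, t}  = complement {q, r, s}
  {q, t}  = complement {p, r, s}
  — 8 sets.
Pass 2: +3 →
  {p, q, t}  = {q, t} ∪ {p, t}
  {p, r, s, t}  = {p, r, s} ∪ {t}
  {q, r, s, t}  = {q, t} ∪ {q, r, s}
  — 11 sets.
Pass 3: 3 new —
  {p}  = complement {q, r, s, t}
  {q}  = complement {p, r, s, t}
  {r, s}  = complement {p, q, t}
  — 14 sets.
Pass 4 (2 new):
  {p, q}  = {q} ∪ {p}
  {r, s, t}  = {r, s} ∪ {t}
  — 16 sets.
Pass 5: already closed under ᶜ and ∪.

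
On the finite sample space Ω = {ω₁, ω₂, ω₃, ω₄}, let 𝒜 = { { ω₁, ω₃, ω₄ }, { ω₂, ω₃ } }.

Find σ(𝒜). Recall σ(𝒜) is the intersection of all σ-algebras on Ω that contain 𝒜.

Start: 𝒜 ∪ {∅, Ω} = { {}, { ω₂, ω₃ }, { ω₁, ω₃, ω₄ }, Ω }.
Step 1 adds 2:
  { ω₂ }  = { ω₁, ω₃, ω₄ }ᶜ
  { ω₁, ω₄ }  = { ω₂, ω₃ }ᶜ
  |family| = 6
Step 2: 1 new —
  { ω₁, ω₂, ω₄ }  = { ω₁, ω₄ } ∪ { ω₂ }
  |family| = 7
Step 3: +1 →
  { ω₃ }  = { ω₁, ω₂, ω₄ }ᶜ
  |family| = 8
Step 4: already closed under ᶜ and ∪.

Therefore σ(𝒜) = { {}, { ω₂ }, { ω₃ }, { ω₁, ω₄ }, { ω₂, ω₃ }, { ω₁, ω₂, ω₄ }, { ω₁, ω₃, ω₄ }, Ω } (|σ(𝒜)| = 8).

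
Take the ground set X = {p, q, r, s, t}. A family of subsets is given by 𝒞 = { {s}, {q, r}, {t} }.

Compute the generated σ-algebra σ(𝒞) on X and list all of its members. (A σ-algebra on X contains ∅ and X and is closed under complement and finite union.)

σ(𝒞) (16 sets): { {}, {p}, {s}, {t}, {p, s}, {p, t}, {q, r}, {s, t}, {p, q, r}, {p, s, t}, {q, r, s}, {q, r, t}, {p, q, r, s}, {p, q, r, t}, {q, r, s, t}, X }

Derivation:
Seed the family with 𝒞 together with ∅ and X: { {}, {s}, {t}, {q, r}, X }.
Iteration 1 adds 6:
  {s, t}  = {s} ∪ {t}
  {p, s, t}  = ᶜ of {q, r}
  {q, r, s}  = {q, r} ∪ {s}
  {q, r, t}  = {q, r} ∪ {t}
  {p, q, r, s}  = ᶜ of {t}
  {p, q, r, t}  = ᶜ of {s}
  [11 total]
Iteration 2: +4 →
  {p, s}  = ᶜ of {q, r, t}
  {p, t}  = ᶜ of {q, r, s}
  {p, q, r}  = ᶜ of {s, t}
  {q, r, s, t}  = {q, r, s} ∪ {t}
  [15 total]
Iteration 3. New:
  {p}  = ᶜ of {q, r, s, t}
  [16 total]
Iteration 4 adds nothing — fixpoint reached.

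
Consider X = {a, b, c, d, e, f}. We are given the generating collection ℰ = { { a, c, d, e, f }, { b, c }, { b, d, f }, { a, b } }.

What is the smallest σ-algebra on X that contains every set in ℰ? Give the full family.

σ(ℰ) (32 sets): { {}, { a }, { b }, { c }, { e }, { a, b }, { a, c }, { a, e }, { b, c }, { b, e }, { c, e }, { d, f }, { a, b, c }, { a, b, e }, { a, c, e }, { a, d, f }, { b, c, e }, { b, d, f }, { c, d, f }, { d, e, f }, { a, b, c, e }, { a, b, d, f }, { a, c, d, f }, { a, d, e, f }, { b, c, d, f }, { b, d, e, f }, { c, d, e, f }, { a, b, c, d, f }, { a, b, d, e, f }, { a, c, d, e, f }, { b, c, d, e, f }, X }

Check:
Start: ℰ ∪ {∅, X} = { {}, { a, b }, { b, c }, { b, d, f }, { a, c, d, e, f }, X }.
Round 1: 7 new —
  { b }  = ᶜ of { a, c, d, e, f }
  { a, b, c }  = { b, c } ∪ { a, b }
  { a, c, e }  = ᶜ of { b, d, f }
  { a, b, d, f }  = { b, d, f } ∪ { a, b }
  { a, d, e, f }  = ᶜ of { b, c }
  { b, c, d, f }  = { b, d, f } ∪ { b, c }
  { c, d, e, f }  = ᶜ of { a, b }
  — 13 sets.
Round 2 adds 7:
  { a, e }  = ᶜ of { b, c, d, f }
  { c, e }  = ᶜ of { a, b, d, f }
  { d, e, f }  = ᶜ of { a, b, c }
  { a, b, c, e }  = { a, b, c } ∪ { a, c, e }
  { a, b, c, d, f }  = { b, d, f } ∪ { a, b, c }
  { a, b, d, e, f }  = { b, d, f } ∪ { a, d, e, f }
  { b, c, d, e, f }  = { b, d, f } ∪ { c, d, e, f }
  — 20 sets.
Round 3 adds 7:
  { a }  = ᶜ of { b, c, d, e, f }
  { c }  = ᶜ of { a, b, d, e, f }
  { e }  = ᶜ of { a, b, c, d, f }
  { d, f }  = ᶜ of { a, b, c, e }
  { a, b, e }  = { b } ∪ { a, e }
  { b, c, e }  = { b } ∪ { c, e }
  { b, d, e, f }  = { b, d, f } ∪ { d, e, f }
  — 27 sets.
Round 4 adds 4:
  { a, c }  = ᶜ of { b, d, e, f }
  { b, e }  = { b } ∪ { e }
  { a, d, f }  = ᶜ of { b, c, e }
  { c, d, f }  = ᶜ of { a, b, e }
  — 31 sets.
Round 5 (1 new):
  { a, c, d, f }  = ᶜ of { b, e }
  — 32 sets.
Round 6: stable.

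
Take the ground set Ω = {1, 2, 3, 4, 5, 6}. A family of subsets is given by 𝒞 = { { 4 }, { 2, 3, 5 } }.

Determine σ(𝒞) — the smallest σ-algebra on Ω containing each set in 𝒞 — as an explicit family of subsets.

Begin from { {  }, { 4 }, { 2, 3, 5 }, Ω } (that is, 𝒞 plus ∅ and Ω).
Step 1. New:
  { 1, 4, 6 }  = complement { 2, 3, 5 }
  { 2, 3, 4, 5 }  = { 4 } ∪ { 2, 3, 5 }
  { 1, 2, 3, 5, 6 }  = complement { 4 }
  [7 total]
Step 2 adds 1:
  { 1, 6 }  = complement { 2, 3, 4, 5 }
  [8 total]
Step 3: closed — nothing new.

σ(𝒞) = { {  }, { 4 }, { 1, 6 }, { 1, 4, 6 }, { 2, 3, 5 }, { 2, 3, 4, 5 }, { 1, 2, 3, 5, 6 }, Ω }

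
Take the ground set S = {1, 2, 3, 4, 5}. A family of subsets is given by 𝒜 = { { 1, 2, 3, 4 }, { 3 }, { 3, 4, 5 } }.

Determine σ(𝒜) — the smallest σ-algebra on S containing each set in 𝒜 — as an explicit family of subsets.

Initial family (5 sets): { {}, { 3 }, { 3, 4, 5 }, { 1, 2, 3, 4 }, S }.
Round 1: 3 new —
  { 5 }  = ᶜ of { 1, 2, 3, 4 }
  { 1, 2 }  = ᶜ of { 3, 4, 5 }
  { 1, 2, 4, 5 }  = ᶜ of { 3 }
  (now 8)
Round 2: +3 →
  { 3, 5 }  = { 3 } ∪ { 5 }
  { 1, 2, 3 }  = { 3 } ∪ { 1, 2 }
  { 1, 2, 5 }  = { 1, 2 } ∪ { 5 }
  (now 11)
Round 3 (4 new):
  { 3, 4 }  = ᶜ of { 1, 2, 5 }
  { 4, 5 }  = ᶜ of { 1, 2, 3 }
  { 1, 2, 4 }  = ᶜ of { 3, 5 }
  { 1, 2, 3, 5 }  = { 3 } ∪ { 1, 2, 5 }
  (now 15)
Round 4 adds 1:
  { 4 }  = ᶜ of { 1, 2, 3, 5 }
  (now 16)
After Round 5 the family is unchanged; done.

Therefore σ(𝒜) = { {}, { 3 }, { 4 }, { 5 }, { 1, 2 }, { 3, 4 }, { 3, 5 }, { 4, 5 }, { 1, 2, 3 }, { 1, 2, 4 }, { 1, 2, 5 }, { 3, 4, 5 }, { 1, 2, 3, 4 }, { 1, 2, 3, 5 }, { 1, 2, 4, 5 }, S } (|σ(𝒜)| = 16).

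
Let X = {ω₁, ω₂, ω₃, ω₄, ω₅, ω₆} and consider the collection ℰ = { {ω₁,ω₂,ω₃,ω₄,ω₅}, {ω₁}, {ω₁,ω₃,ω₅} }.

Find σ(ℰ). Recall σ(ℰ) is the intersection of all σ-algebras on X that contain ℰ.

Seed the family with ℰ together with ∅ and X: { {}, {ω₁}, {ω₁,ω₃,ω₅}, {ω₁,ω₂,ω₃,ω₄,ω₅}, X }.
Iteration 1: +3 →
  {ω₆}  = ᶜ of {ω₁,ω₂,ω₃,ω₄,ω₅}
  {ω₂,ω₄,ω₆}  = ᶜ of {ω₁,ω₃,ω₅}
  {ω₂,ω₃,ω₄,ω₅,ω₆}  = ᶜ of {ω₁}
Iteration 2 adds 3:
  {ω₁,ω₆}  = {ω₁} ∪ {ω₆}
  {ω₁,ω₂,ω₄,ω₆}  = {ω₂,ω₄,ω₆} ∪ {ω₁}
  {ω₁,ω₃,ω₅,ω₆}  = {ω₁,ω₃,ω₅} ∪ {ω₆}
Iteration 3: +3 →
  {ω₂,ω₄}  = ᶜ of {ω₁,ω₃,ω₅,ω₆}
  {ω₃,ω₅}  = ᶜ of {ω₁,ω₂,ω₄,ω₆}
  {ω₂,ω₃,ω₄,ω₅}  = ᶜ of {ω₁,ω₆}
Iteration 4. New:
  {ω₁,ω₂,ω₄}  = {ω₂,ω₄} ∪ {ω₁}
  {ω₃,ω₅,ω₆}  = {ω₃,ω₅} ∪ {ω₆}
Iteration 5 adds nothing — fixpoint reached.

Therefore σ(ℰ) = { {}, {ω₁}, {ω₆}, {ω₁,ω₆}, {ω₂,ω₄}, {ω₃,ω₅}, {ω₁,ω₂,ω₄}, {ω₁,ω₃,ω₅}, {ω₂,ω₄,ω₆}, {ω₃,ω₅,ω₆}, {ω₁,ω₂,ω₄,ω₆}, {ω₁,ω₃,ω₅,ω₆}, {ω₂,ω₃,ω₄,ω₅}, {ω₁,ω₂,ω₃,ω₄,ω₅}, {ω₂,ω₃,ω₄,ω₅,ω₆}, X } (|σ(ℰ)| = 16).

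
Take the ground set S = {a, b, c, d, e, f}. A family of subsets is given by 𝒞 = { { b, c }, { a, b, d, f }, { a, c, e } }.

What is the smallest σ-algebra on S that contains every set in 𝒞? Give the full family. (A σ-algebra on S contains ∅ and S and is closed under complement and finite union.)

Begin from { {  }, { b, c }, { a, c, e }, { a, b, d, f }, S } (that is, 𝒞 plus ∅ and S).
Round 1 adds 5:
  { c, e }  = ᶜ of { a, b, d, f }
  { b, d, f }  = ᶜ of { a, c, e }
  { a, b, c, e }  = { b, c } ∪ { a, c, e }
  { a, d, e, f }  = ᶜ of { b, c }
  { a, b, c, d, f }  = { a, b, d, f } ∪ { b, c }
  |family| = 10
Round 2 adds 7:
  { e }  = ᶜ of { a, b, c, d, f }
  { d, f }  = ᶜ of { a, b, c, e }
  { b, c, e }  = { b, c } ∪ { c, e }
  { b, c, d, f }  = { b, d, f } ∪ { b, c }
  { a, b, d, e, f }  = { b, d, f } ∪ { a, d, e, f }
  { a, c, d, e, f }  = { a, c, e } ∪ { a, d, e, f }
  { b, c, d, e, f }  = { b, d, f } ∪ { c, e }
  |family| = 17
Round 3. New:
  { a }  = ᶜ of { b, c, d, e, f }
  { b }  = ᶜ of { a, c, d, e, f }
  { c }  = ᶜ of { a, b, d, e, f }
  { a, e }  = ᶜ of { b, c, d, f }
  { a, d, f }  = ᶜ of { b, c, e }
  { d, e, f }  = { d, f } ∪ { e }
  { b, d, e, f }  = { b, d, f } ∪ { e }
  { c, d, e, f }  = { c, e } ∪ { d, f }
  |family| = 25
Round 4: 7 new —
  { a, b }  = ᶜ of { c, d, e, f }
  { a, c }  = ᶜ of { b, d, e, f }
  { b, e }  = { b } ∪ { e }
  { a, b, c }  = ᶜ of { d, e, f }
  { a, b, e }  = { b } ∪ { a, e }
  { c, d, f }  = { c } ∪ { d, f }
  { a, c, d, f }  = { a, d, f } ∪ { c }
  |family| = 32
Round 5: stable.

|σ(𝒞)| = 32.  σ(𝒞) = { {  }, { a }, { b }, { c }, { e }, { a, b }, { a, c }, { a, e }, { b, c }, { b, e }, { c, e }, { d, f }, { a, b, c }, { a, b, e }, { a, c, e }, { a, d, f }, { b, c, e }, { b, d, f }, { c, d, f }, { d, e, f }, { a, b, c, e }, { a, b, d, f }, { a, c, d, f }, { a, d, e, f }, { b, c, d, f }, { b, d, e, f }, { c, d, e, f }, { a, b, c, d, f }, { a, b, d, e, f }, { a, c, d, e, f }, { b, c, d, e, f }, S }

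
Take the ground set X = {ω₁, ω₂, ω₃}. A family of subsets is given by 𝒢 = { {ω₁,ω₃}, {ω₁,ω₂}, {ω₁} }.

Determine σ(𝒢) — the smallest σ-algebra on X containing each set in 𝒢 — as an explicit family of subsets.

Start: 𝒢 ∪ {∅, X} = { {}, {ω₁}, {ω₁,ω₂}, {ω₁,ω₃}, X }.
Iteration 1: +3 →
  {ω₂}  = complement {ω₁,ω₃}
  {ω₃}  = complement {ω₁,ω₂}
  {ω₂,ω₃}  = complement {ω₁}
  [8 total]
After Iteration 2 the family is unchanged; done.

Therefore σ(𝒢) = { {}, {ω₁}, {ω₂}, {ω₃}, {ω₁,ω₂}, {ω₁,ω₃}, {ω₂,ω₃}, X } (|σ(𝒢)| = 8).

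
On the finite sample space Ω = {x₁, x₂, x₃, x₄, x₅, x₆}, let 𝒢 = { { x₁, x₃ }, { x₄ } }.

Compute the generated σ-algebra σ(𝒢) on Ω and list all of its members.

Begin from { {}, { x₄ }, { x₁, x₃ }, Ω } (that is, 𝒢 plus ∅ and Ω).
Iteration 1: 3 new —
  { x₁, x₃, x₄ }  = { x₁, x₃ } ∪ { x₄ }
  { x₂, x₄, x₅, x₆ }  = { x₁, x₃ }ᶜ
  { x₁, x₂, x₃, x₅, x₆ }  = { x₄ }ᶜ
  (now 7)
Iteration 2: 1 new —
  { x₂, x₅, x₆ }  = { x₁, x₃, x₄ }ᶜ
  (now 8)
Iteration 3 adds nothing — fixpoint reached.

σ(𝒢) = { {}, { x₄ }, { x₁, x₃ }, { x₁, x₃, x₄ }, { x₂, x₅, x₆ }, { x₂, x₄, x₅, x₆ }, { x₁, x₂, x₃, x₅, x₆ }, Ω }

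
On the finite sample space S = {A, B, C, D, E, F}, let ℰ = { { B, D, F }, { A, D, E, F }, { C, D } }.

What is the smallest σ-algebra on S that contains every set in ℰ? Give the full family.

Seed the family with ℰ together with ∅ and S: { {}, { C, D }, { B, D, F }, { A, D, E, F }, S }.
Step 1: 6 new —
  { B, C }  = S∖{ A, D, E, F }
  { A, C, E }  = S∖{ B, D, F }
  { A, B, E, F }  = S∖{ C, D }
  { B, C, D, F }  = { B, D, F } ∪ { C, D }
  { A, B, D, E, F }  = { B, D, F } ∪ { A, D, E, F }
  { A, C, D, E, F }  = { C, D } ∪ { A, D, E, F }
  — 11 sets.
Step 2: +7 →
  { B }  = S∖{ A, C, D, E, F }
  { C }  = S∖{ A, B, D, E, F }
  { A, E }  = S∖{ B, C, D, F }
  { B, C, D }  = { C, D } ∪ { B, C }
  { A, B, C, E }  = { A, C, E } ∪ { B, C }
  { A, C, D, E }  = { C, D } ∪ { A, C, E }
  { A, B, C, E, F }  = { A, C, E } ∪ { A, B, E, F }
  — 18 sets.
Step 3: +6 →
  { D }  = S∖{ A, B, C, E, F }
  { B, F }  = S∖{ A, C, D, E }
  { D, F }  = S∖{ A, B, C, E }
  { A, B, E }  = { A, E } ∪ { B }
  { A, E, F }  = S∖{ B, C, D }
  { A, B, C, D, E }  = { C, D } ∪ { A, B, C, E }
  — 24 sets.
Step 4: 7 new —
  { F }  = S∖{ A, B, C, D, E }
  { B, D }  = { B } ∪ { D }
  { A, D, E }  = { A, E } ∪ { D }
  { B, C, F }  = { B, F } ∪ { C }
  { C, D, F }  = S∖{ A, B, E }
  { A, B, D, E }  = { A, B, E } ∪ { D }
  { A, C, E, F }  = { A, C, E } ∪ { A, E, F }
  — 31 sets.
Step 5. New:
  { C, F }  = S∖{ A, B, D, E }
  — 32 sets.
Step 6: no new sets; the family is a σ-algebra.

Hence σ(ℰ) has 32 members: { {}, { B }, { C }, { D }, { F }, { A, E }, { B, C }, { B, D }, { B, F }, { C, D }, { C, F }, { D, F }, { A, B, E }, { A, C, E }, { A, D, E }, { A, E, F }, { B, C, D }, { B, C, F }, { B, D, F }, { C, D, F }, { A, B, C, E }, { A, B, D, E }, { A, B, E, F }, { A, C, D, E }, { A, C, E, F }, { A, D, E, F }, { B, C, D, F }, { A, B, C, D, E }, { A, B, C, E, F }, { A, B, D, E, F }, { A, C, D, E, F }, S }.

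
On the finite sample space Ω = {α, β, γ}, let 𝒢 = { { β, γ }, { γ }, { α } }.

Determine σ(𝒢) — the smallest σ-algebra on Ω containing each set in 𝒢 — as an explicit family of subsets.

Initial family (5 sets): { {  }, { α }, { γ }, { β, γ }, Ω }.
Step 1 (2 new):
  { α, β }  = ᶜ of { γ }
  { α, γ }  = { γ } ∪ { α }
  [7 total]
Step 2: +1 →
  { β }  = ᶜ of { α, γ }
  [8 total]
Step 3 adds nothing — fixpoint reached.

σ(𝒢) = { {  }, { α }, { β }, { γ }, { α, β }, { α, γ }, { β, γ }, Ω }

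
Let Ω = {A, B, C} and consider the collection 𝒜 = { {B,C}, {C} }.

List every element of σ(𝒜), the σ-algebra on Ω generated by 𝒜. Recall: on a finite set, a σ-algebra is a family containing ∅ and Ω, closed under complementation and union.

σ(𝒜) = { {}, {A}, {B}, {C}, {A,B}, {A,C}, {B,C}, Ω }

Check:
Start: 𝒜 ∪ {∅, Ω} = { {}, {C}, {B,C}, Ω }.
Iteration 1. New:
  {A}  = Ω∖{B,C}
  {A,B}  = Ω∖{C}
Iteration 2. New:
  {A,C}  = {C} ∪ {A}
Iteration 3 adds 1:
  {B}  = Ω∖{A,C}
Iteration 4: already closed under ᶜ and ∪.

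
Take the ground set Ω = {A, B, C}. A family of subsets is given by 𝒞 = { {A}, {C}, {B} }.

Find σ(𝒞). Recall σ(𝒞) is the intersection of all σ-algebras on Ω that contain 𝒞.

Answer: σ(𝒞) = { {}, {A}, {B}, {C}, {A, B}, {A, C}, {B, C}, Ω }

Trace:
Seed the family with 𝒞 together with ∅ and Ω: { {}, {A}, {B}, {C}, Ω }.
Round 1: +3 →
  {A, B}  = {C}ᶜ
  {A, C}  = {B}ᶜ
  {B, C}  = {A}ᶜ
  (now 8)
After Round 2 the family is unchanged; done.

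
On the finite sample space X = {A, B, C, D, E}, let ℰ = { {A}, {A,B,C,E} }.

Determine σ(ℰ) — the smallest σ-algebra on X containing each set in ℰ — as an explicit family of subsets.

Answer: σ(ℰ) = { ∅, {A}, {D}, {A,D}, {B,C,E}, {A,B,C,E}, {B,C,D,E}, X }

Derivation:
Initial family (4 sets): { ∅, {A}, {A,B,C,E}, X }.
Round 1: +2 →
  {D}  = complement {A,B,C,E}
  {B,C,D,E}  = complement {A}
Round 2 adds 1:
  {A,D}  = {D} ∪ {A}
Round 3: 1 new —
  {B,C,E}  = complement {A,D}
Round 4: stable.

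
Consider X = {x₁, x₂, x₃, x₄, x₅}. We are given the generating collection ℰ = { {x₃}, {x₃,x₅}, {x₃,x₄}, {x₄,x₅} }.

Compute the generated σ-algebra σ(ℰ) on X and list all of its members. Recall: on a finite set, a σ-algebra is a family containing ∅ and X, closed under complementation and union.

Answer: σ(ℰ) = { {}, {x₃}, {x₄}, {x₅}, {x₁,x₂}, {x₃,x₄}, {x₃,x₅}, {x₄,x₅}, {x₁,x₂,x₃}, {x₁,x₂,x₄}, {x₁,x₂,x₅}, {x₃,x₄,x₅}, {x₁,x₂,x₃,x₄}, {x₁,x₂,x₃,x₅}, {x₁,x₂,x₄,x₅}, X }

Check:
Begin from { {}, {x₃}, {x₃,x₄}, {x₃,x₅}, {x₄,x₅}, X } (that is, ℰ plus ∅ and X).
Iteration 1: 5 new —
  {x₁,x₂,x₃}  = X∖{x₄,x₅}
  {x₁,x₂,x₄}  = X∖{x₃,x₅}
  {x₁,x₂,x₅}  = X∖{x₃,x₄}
  {x₃,x₄,x₅}  = {x₄,x₅} ∪ {x₃}
  {x₁,x₂,x₄,x₅}  = X∖{x₃}
  |family| = 11
Iteration 2 adds 3:
  {x₁,x₂}  = X∖{x₃,x₄,x₅}
  {x₁,x₂,x₃,x₄}  = {x₃,x₄} ∪ {x₁,x₂,x₃}
  {x₁,x₂,x₃,x₅}  = {x₁,x₂,x₃} ∪ {x₁,x₂,x₅}
  |family| = 14
Iteration 3. New:
  {x₄}  = X∖{x₁,x₂,x₃,x₅}
  {x₅}  = X∖{x₁,x₂,x₃,x₄}
  |family| = 16
Iteration 4: stable.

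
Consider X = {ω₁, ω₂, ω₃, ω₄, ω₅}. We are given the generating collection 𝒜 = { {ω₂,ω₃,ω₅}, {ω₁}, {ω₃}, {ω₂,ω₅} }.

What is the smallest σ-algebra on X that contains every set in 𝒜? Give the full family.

Start: 𝒜 ∪ {∅, X} = { {}, {ω₁}, {ω₃}, {ω₂,ω₅}, {ω₂,ω₃,ω₅}, X }.
Pass 1: +7 →
  {ω₁,ω₃}  = {ω₃} ∪ {ω₁}
  {ω₁,ω₄}  = ᶜ of {ω₂,ω₃,ω₅}
  {ω₁,ω₂,ω₅}  = {ω₂,ω₅} ∪ {ω₁}
  {ω₁,ω₃,ω₄}  = ᶜ of {ω₂,ω₅}
  {ω₁,ω₂,ω₃,ω₅}  = {ω₂,ω₃,ω₅} ∪ {ω₁}
  {ω₁,ω₂,ω₄,ω₅}  = ᶜ of {ω₃}
  {ω₂,ω₃,ω₄,ω₅}  = ᶜ of {ω₁}
  |family| = 13
Pass 2. New:
  {ω₄}  = ᶜ of {ω₁,ω₂,ω₃,ω₅}
  {ω₃,ω₄}  = ᶜ of {ω₁,ω₂,ω₅}
  {ω₂,ω₄,ω₅}  = ᶜ of {ω₁,ω₃}
  |family| = 16
Pass 3: stable.

σ(𝒜) = { {}, {ω₁}, {ω₃}, {ω₄}, {ω₁,ω₃}, {ω₁,ω₄}, {ω₂,ω₅}, {ω₃,ω₄}, {ω₁,ω₂,ω₅}, {ω₁,ω₃,ω₄}, {ω₂,ω₃,ω₅}, {ω₂,ω₄,ω₅}, {ω₁,ω₂,ω₃,ω₅}, {ω₁,ω₂,ω₄,ω₅}, {ω₂,ω₃,ω₄,ω₅}, X }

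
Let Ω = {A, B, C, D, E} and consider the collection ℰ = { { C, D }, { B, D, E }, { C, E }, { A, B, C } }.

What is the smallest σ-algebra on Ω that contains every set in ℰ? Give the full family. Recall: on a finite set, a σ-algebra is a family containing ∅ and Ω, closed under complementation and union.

Initial family (6 sets): { {  }, { C, D }, { C, E }, { A, B, C }, { B, D, E }, Ω }.
Iteration 1 (8 new):
  { A, C }  = { B, D, E }ᶜ
  { D, E }  = { A, B, C }ᶜ
  { A, B, D }  = { C, E }ᶜ
  { A, B, E }  = { C, D }ᶜ
  { C, D, E }  = { C, D } ∪ { C, E }
  { A, B, C, D }  = { C, D } ∪ { A, B, C }
  { A, B, C, E }  = { A, B, C } ∪ { C, E }
  { B, C, D, E }  = { C, D } ∪ { B, D, E }
  |family| = 14
Iteration 2: 8 new —
  { A }  = { B, C, D, E }ᶜ
  { D }  = { A, B, C, E }ᶜ
  { E }  = { A, B, C, D }ᶜ
  { A, B }  = { C, D, E }ᶜ
  { A, C, D }  = { C, D } ∪ { A, C }
  { A, C, E }  = { A, C } ∪ { C, E }
  { A, B, D, E }  = { A, B, D } ∪ { D, E }
  { A, C, D, E }  = { C, D, E } ∪ { A, C }
  |family| = 22
Iteration 3: 7 new —
  { B }  = { A, C, D, E }ᶜ
  { C }  = { A, B, D, E }ᶜ
  { A, D }  = { D } ∪ { A }
  { A, E }  = { E } ∪ { A }
  { B, D }  = { A, C, E }ᶜ
  { B, E }  = { A, C, D }ᶜ
  { A, D, E }  = { D, E } ∪ { A }
  |family| = 29
Iteration 4: +3 →
  { B, C }  = { A, D, E }ᶜ
  { B, C, D }  = { A, E }ᶜ
  { B, C, E }  = { A, D }ᶜ
  |family| = 32
Iteration 5: no new sets; the family is a σ-algebra.

σ(ℰ) = { {  }, { A }, { B }, { C }, { D }, { E }, { A, B }, { A, C }, { A, D }, { A, E }, { B, C }, { B, D }, { B, E }, { C, D }, { C, E }, { D, E }, { A, B, C }, { A, B, D }, { A, B, E }, { A, C, D }, { A, C, E }, { A, D, E }, { B, C, D }, { B, C, E }, { B, D, E }, { C, D, E }, { A, B, C, D }, { A, B, C, E }, { A, B, D, E }, { A, C, D, E }, { B, C, D, E }, Ω }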